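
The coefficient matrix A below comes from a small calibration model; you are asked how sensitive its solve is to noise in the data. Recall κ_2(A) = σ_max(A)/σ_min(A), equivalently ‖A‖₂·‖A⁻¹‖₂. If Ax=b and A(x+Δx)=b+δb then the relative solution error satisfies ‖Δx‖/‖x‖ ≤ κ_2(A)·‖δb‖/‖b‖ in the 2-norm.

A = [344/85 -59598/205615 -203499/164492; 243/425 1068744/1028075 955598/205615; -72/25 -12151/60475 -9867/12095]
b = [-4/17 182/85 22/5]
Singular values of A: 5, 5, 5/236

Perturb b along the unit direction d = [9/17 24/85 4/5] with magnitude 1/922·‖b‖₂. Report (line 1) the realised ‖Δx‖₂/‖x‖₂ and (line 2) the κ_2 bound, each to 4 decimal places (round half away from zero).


from the listed singular values, σ₁ = 5, σ_n = 5/236
κ_2(A) = 5 / (5/236) = 236.0000
bound on ‖Δx‖/‖x‖: κ·ε = 236.0000·1/922 = 0.2560
solve Ax = b  →  x = [-0.4960 -184.1354 41.7093]
‖b‖₂ = 4.8990 and ‖x‖₂ = 188.8008
with δb = [0.0028 0.0015 0.0043], A·Δx = δb → ‖Δx‖ = 0.2508
dividing the unrounded norms, ‖Δx‖/‖x‖ = 0.0013
tightness: 0.0013 against a bound of 0.2560 (unrounded ratio ≈ 0.0052)

0.0013
0.2560


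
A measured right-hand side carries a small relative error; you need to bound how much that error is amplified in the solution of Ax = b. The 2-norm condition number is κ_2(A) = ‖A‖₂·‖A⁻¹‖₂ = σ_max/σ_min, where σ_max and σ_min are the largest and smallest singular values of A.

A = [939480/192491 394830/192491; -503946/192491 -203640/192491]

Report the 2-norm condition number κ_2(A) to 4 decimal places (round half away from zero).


174.2000

M = AᵀA = [3932817444/128210329 1638610560/128210329; 1638610560/128210329 682906500/128210329]. tr(M)=27311976/758641, det(M)=32400/758641
solving λ² − 27311976/758641·λ + 32400/758641 = 0 gives λ = 36, 900/758641
σ_max=√36=6, σ_min=√(900/758641)=(30/871) → κ = 174.2000


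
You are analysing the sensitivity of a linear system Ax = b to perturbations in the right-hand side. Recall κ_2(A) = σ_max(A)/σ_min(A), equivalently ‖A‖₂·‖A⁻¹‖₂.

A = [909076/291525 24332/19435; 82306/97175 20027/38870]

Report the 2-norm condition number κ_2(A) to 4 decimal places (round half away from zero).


22.4250

form AᵀA = [1419820276/135978921 196737205/45326307; 196737205/45326307 110770625/60435076] with trace 39504241/3218436 and determinant 240100/804609
char-poly roots: 49/4 and 19600/804609
κ = σ_max/σ_min = (7/2)/(140/897) = 22.4250


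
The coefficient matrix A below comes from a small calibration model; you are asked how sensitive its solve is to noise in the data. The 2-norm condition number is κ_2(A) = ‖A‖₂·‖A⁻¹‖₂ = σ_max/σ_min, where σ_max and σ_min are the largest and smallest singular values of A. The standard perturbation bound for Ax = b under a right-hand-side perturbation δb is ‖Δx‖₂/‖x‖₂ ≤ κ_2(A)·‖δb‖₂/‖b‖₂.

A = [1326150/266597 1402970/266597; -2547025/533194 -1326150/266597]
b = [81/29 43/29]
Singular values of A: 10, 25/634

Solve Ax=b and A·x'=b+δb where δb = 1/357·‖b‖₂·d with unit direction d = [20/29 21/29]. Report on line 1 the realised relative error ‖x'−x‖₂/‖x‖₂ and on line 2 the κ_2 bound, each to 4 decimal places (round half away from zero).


0.0030
0.7104

from the listed singular values, σ₁ = 10, σ_n = 25/634
condition number: 10 ÷ (25/634) = 253.6000
bound on ‖Δx‖/‖x‖: κ·ε = 253.6000·1/357 = 0.7104
solve Ax = b  →  x = [-55.0234 52.5414]
‖b‖₂ = 3.1623 and ‖x‖₂ = 76.0801
δb = ε·‖b‖·d = [0.0061 0.0064]; solving A·Δx = δb gives ‖Δx‖ = 0.2246
relative error = 0.0030
so the bound overstates the realised error by a factor of ≈ 240.5863 (computed from the unrounded values)


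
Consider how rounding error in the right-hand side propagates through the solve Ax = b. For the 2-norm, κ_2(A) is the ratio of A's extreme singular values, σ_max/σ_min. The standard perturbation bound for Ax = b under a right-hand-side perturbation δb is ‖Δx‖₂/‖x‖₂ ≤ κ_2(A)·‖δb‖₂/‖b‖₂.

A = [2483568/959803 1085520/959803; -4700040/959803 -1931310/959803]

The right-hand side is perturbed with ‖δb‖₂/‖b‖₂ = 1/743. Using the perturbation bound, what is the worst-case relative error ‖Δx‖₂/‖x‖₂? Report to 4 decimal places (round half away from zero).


0.1461

M = AᵀA = [7521556032/245201437 3133669680/245201437; 3133669680/245201437 1306444500/245201437]. tr(M)=679076964/18861649, det(M)=2073600/18861649
char-poly roots: 36 and 57600/18861649
κ = σ_max/σ_min = 6/(240/4343) = 108.5750
perturbation bound = 108.5750·1/743 = 0.1461


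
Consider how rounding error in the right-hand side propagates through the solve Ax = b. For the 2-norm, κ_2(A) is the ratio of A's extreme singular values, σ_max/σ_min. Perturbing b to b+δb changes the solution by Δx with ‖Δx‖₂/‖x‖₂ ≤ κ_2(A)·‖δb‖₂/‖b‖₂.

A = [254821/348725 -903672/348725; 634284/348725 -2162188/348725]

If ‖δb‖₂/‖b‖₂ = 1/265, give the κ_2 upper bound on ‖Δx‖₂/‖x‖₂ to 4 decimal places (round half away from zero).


M = AᵀA = [2764792513/719580625 -9477608616/719580625; -9477608616/719580625 32495148112/719580625]. tr(M)=56415905/1151329, det(M)=38416/1151329
char-poly roots: 49 and 784/1151329
κ = σ_max/σ_min = 7/(28/1073) = 268.2500
bound on ‖Δx‖/‖x‖: κ·ε = 268.2500·1/265 = 1.0123

1.0123


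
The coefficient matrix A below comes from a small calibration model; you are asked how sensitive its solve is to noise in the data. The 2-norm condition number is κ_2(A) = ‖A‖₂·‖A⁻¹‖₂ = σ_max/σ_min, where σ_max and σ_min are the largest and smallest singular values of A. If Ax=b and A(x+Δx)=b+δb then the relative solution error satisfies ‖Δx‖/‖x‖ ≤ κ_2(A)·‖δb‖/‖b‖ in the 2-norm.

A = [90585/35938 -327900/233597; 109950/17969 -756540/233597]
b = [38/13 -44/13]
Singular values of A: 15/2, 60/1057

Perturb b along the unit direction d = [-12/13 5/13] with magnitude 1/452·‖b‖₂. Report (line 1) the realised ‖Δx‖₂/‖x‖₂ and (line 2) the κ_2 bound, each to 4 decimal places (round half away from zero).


0.0025
0.2923

from the listed singular values, σ₁ = 15/2, σ_n = 60/1057
κ = σ_max/σ_min = (15/2)/(60/1057) = 132.1250
κ_2(A)·‖δb‖/‖b‖ = 0.2923
solve Ax = b  →  x = [-33.3961 -62.0510]
2-norm of b is 4.4721; of x, 70.4672
Δx = A⁻¹·δb where δb = 1/452·4.4721·d; ‖Δx‖ = 0.1743
realised ‖Δx‖/‖x‖ = 0.0025
tightness: 0.0025 against a bound of 0.2923 (unrounded ratio ≈ 0.0085)


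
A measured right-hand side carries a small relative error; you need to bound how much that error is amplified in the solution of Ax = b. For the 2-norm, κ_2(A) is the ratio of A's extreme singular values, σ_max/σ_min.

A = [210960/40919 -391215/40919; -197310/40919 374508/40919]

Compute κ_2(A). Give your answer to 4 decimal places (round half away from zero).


207.5000

AᵀA = [99209700/1990921 -185998680/1990921; -185998680/1990921 348757929/1990921]; tr = 1550061/6889, det = 8100/6889
solving λ² − 1550061/6889·λ + 8100/6889 = 0 gives λ = 225, 36/6889
so κ_2 = √(225 / (36/6889)) = 207.5000


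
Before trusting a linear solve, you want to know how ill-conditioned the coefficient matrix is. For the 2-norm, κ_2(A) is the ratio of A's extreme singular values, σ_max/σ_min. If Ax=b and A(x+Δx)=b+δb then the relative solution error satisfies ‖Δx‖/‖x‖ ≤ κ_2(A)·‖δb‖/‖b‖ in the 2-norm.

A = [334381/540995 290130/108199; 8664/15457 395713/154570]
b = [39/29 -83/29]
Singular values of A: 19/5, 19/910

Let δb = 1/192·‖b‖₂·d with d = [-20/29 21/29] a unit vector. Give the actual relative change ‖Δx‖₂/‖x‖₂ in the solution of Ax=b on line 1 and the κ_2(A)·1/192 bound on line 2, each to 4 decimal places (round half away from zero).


from the listed singular values, σ₁ = 19/5, σ_n = 19/910
κ_2(A) = (19/5) / (19/910) = 182.0000
bound on ‖Δx‖/‖x‖: κ·ε = 182.0000·1/192 = 0.9479
solve Ax = b  →  x = [140.1220 -31.7972]
‖b‖₂ = 3.1623 and ‖x‖₂ = 143.6845
Δx = A⁻¹·δb where δb = 1/192·3.1623·d; ‖Δx‖ = 0.7888
relative error = 0.0055
realised/bound (from unrounded values) ≈ 0.0058

0.0055
0.9479


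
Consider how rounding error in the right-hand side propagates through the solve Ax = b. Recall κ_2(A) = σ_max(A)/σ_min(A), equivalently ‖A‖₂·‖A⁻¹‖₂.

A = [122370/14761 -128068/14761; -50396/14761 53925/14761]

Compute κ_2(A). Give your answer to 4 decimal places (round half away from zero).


form AᵀA = [17514173716/217887121 -18389285460/217887121; -18389285460/217887121 19309318249/217887121] with trace 43785365/259081 and determinant 114244/259081
solving λ² − 43785365/259081·λ + 114244/259081 = 0 gives λ = 169, 676/259081
κ_2(A) = √(λ_max/λ_min) = √(169 / (676/259081)) = 254.5000

254.5000


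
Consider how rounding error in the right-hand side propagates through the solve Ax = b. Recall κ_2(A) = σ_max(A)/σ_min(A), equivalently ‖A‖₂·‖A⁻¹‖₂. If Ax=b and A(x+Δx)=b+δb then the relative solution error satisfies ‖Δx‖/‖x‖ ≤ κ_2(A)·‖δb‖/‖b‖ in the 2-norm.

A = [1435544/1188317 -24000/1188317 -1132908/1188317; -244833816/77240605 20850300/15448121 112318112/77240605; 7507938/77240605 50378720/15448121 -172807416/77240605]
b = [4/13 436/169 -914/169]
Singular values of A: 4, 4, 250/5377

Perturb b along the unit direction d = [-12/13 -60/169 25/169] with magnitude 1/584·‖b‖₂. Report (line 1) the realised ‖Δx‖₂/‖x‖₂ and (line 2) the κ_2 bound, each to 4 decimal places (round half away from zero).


0.0051
0.1473

from the listed singular values, σ₁ = 4, σ_n = 250/5377
κ = σ_max/σ_min = 4/(250/5377) = 86.0320
perturbation bound = 86.0320·1/584 = 0.1473
solve Ax = b  →  x = [-23.2908 -21.1252 -29.3878]
‖b‖₂ = 6.0000 and ‖x‖₂ = 43.0392
with δb = [-0.0095 -0.0036 0.0015], A·Δx = δb → ‖Δx‖ = 0.2210
dividing the unrounded norms, ‖Δx‖/‖x‖ = 0.0051
tightness: 0.0051 against a bound of 0.1473 (unrounded ratio ≈ 0.0349)


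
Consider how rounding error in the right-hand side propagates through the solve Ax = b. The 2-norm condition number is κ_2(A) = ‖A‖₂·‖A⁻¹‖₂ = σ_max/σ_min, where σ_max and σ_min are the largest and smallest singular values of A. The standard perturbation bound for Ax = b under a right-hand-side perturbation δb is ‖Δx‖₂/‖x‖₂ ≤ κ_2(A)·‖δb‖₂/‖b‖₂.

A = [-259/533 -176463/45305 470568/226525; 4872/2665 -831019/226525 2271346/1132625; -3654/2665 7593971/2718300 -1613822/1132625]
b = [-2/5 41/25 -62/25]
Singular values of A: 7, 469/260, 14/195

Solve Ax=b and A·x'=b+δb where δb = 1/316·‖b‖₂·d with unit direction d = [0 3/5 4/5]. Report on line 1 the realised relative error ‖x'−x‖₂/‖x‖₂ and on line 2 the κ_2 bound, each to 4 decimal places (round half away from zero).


0.0095
0.3085

from the listed singular values, σ₁ = 7, σ_n = 14/195
κ_2(A) = 7 / (14/195) = 97.5000
bound on ‖Δx‖/‖x‖: κ·ε = 97.5000·1/316 = 0.3085
solve Ax = b  →  x = [1.1444 -6.5858 -12.2733]
‖b‖₂ = 3.0000 and ‖x‖₂ = 13.9756
with δb = [0.0000 0.0057 0.0076], A·Δx = δb → ‖Δx‖ = 0.1322
relative error = 0.0095
so the bound overstates the realised error by a factor of ≈ 32.6096 (computed from the unrounded values)


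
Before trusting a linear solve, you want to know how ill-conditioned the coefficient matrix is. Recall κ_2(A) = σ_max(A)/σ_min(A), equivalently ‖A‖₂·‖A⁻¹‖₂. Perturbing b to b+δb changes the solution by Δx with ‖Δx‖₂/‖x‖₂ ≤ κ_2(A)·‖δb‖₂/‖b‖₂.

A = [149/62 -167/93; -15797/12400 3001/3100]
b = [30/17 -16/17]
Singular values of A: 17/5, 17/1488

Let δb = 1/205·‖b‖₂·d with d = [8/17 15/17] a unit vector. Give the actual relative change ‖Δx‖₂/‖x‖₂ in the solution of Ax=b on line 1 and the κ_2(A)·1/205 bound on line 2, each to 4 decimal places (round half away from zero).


1.4517
1.4517

from the listed singular values, σ₁ = 17/5, σ_n = 17/1488
condition number: (17/5) ÷ (17/1488) = 297.6000
perturbation bound = 297.6000·1/205 = 1.4517
solve Ax = b  →  x = [0.4706 -0.3529]
2-norm of b is 2.0000; of x, 0.5882
re-solving with b+δb shifts x by Δx of norm 0.8539
realised ‖Δx‖/‖x‖ = 1.4517
realised/bound = 1 exactly: the bound is attained for this b and d


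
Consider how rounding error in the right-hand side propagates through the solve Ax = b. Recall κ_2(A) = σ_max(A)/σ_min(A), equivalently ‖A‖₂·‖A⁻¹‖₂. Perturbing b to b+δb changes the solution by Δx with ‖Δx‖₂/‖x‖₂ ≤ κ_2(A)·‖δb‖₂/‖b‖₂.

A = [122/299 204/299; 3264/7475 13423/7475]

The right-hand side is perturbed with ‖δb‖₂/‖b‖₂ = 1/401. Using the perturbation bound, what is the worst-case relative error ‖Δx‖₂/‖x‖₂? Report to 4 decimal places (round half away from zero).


M = AᵀA = [118084/330625 351288/330625; 351288/330625 1220041/330625]. tr(M)=2141/529, det(M)=100/529
solving λ² − 2141/529·λ + 100/529 = 0 gives λ = 4, 25/529
κ = σ_max/σ_min = 2/(5/23) = 9.2000
perturbation bound = 9.2000·1/401 = 0.0229

0.0229


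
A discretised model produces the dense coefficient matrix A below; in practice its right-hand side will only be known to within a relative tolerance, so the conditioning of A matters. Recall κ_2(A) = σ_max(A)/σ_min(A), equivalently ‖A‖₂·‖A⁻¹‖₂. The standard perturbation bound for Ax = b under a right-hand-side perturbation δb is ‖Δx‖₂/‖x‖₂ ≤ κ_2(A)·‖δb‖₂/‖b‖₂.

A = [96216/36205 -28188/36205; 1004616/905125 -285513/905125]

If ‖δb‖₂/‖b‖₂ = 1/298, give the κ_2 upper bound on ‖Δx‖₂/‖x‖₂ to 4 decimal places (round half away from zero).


form AᵀA = [40208298624/4847640625 -11727315432/4847640625; -11727315432/4847640625 3420827001/4847640625] with trace 69806601/7756225 and determinant 5184/7756225
λ_max, λ_min = (69806601/7756225 ± √4872800710091601/60159026250625)/2 = 9, 576/7756225
κ_2(A) = √(λ_max/λ_min) = √(9 / (576/7756225)) = 348.1250
perturbation bound = 348.1250·1/298 = 1.1682

1.1682


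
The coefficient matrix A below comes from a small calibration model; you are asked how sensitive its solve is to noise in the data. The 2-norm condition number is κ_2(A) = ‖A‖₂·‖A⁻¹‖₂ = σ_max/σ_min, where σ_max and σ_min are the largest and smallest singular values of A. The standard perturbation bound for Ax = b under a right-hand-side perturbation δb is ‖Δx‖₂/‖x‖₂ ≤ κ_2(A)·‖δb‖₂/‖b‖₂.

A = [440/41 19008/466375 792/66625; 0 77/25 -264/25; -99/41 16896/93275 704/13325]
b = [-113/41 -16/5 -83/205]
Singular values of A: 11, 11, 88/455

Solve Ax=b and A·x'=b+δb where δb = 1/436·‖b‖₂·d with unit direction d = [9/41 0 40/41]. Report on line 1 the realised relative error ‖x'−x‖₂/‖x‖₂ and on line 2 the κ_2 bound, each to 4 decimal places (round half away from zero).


0.0097
0.1304

from the listed singular values, σ₁ = 11, σ_n = 88/455
κ = σ_max/σ_min = 11/(88/455) = 56.8750
κ_2(A)·‖δb‖/‖b‖ = 0.1304
solve Ax = b  →  x = [-0.2364 -5.0451 -1.1685]
‖b‖₂ = 4.2426 and ‖x‖₂ = 5.1840
re-solving with b+δb shifts x by Δx of norm 0.0503
realised ‖Δx‖/‖x‖ = 0.0097
realised/bound (from unrounded values) ≈ 0.0744


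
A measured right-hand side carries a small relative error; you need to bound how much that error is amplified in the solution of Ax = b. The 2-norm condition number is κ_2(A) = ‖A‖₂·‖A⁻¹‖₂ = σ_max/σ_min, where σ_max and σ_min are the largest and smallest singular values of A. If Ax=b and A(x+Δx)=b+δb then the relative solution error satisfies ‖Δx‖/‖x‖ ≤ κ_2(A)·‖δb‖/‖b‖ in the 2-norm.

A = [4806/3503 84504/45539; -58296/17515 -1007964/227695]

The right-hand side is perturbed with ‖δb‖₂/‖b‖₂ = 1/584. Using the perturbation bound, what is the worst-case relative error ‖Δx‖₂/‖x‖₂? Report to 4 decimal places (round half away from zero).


0.5998

AᵀA = [3975864516/306775225 5301032688/306775225; 5301032688/306775225 7068133584/306775225]; tr = 441759924/12271009, det = 129600/12271009
char-poly roots: 36 and 3600/12271009
κ_2(A) = √(λ_max/λ_min) = √(36 / (3600/12271009)) = 350.3000
bound on ‖Δx‖/‖x‖: κ·ε = 350.3000·1/584 = 0.5998


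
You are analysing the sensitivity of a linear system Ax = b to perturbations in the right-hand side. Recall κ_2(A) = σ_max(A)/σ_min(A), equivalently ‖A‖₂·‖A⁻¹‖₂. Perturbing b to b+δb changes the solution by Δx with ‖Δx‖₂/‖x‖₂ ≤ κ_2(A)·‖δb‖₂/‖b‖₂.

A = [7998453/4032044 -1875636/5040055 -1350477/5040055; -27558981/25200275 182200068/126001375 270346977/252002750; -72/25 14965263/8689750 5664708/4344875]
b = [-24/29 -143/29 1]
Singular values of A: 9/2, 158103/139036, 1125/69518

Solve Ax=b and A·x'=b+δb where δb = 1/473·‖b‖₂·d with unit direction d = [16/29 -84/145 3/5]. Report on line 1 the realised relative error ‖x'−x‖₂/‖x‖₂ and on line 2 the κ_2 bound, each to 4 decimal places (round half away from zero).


from the listed singular values, σ₁ = 9/2, σ_n = 1125/69518
condition number: (9/2) ÷ (1125/69518) = 278.0720
bound on ‖Δx‖/‖x‖: κ·ε = 278.0720·1/473 = 0.5879
solve Ax = b  →  x = [-1.9328 -113.5867 146.5366]
‖b‖₂ = 5.0990 and ‖x‖₂ = 185.4148
δb = ε·‖b‖·d = [0.0059 -0.0062 0.0065]; solving A·Δx = δb gives ‖Δx‖ = 0.6661
dividing the unrounded norms, ‖Δx‖/‖x‖ = 0.0036
realised/bound (from unrounded values) ≈ 0.0061

0.0036
0.5879


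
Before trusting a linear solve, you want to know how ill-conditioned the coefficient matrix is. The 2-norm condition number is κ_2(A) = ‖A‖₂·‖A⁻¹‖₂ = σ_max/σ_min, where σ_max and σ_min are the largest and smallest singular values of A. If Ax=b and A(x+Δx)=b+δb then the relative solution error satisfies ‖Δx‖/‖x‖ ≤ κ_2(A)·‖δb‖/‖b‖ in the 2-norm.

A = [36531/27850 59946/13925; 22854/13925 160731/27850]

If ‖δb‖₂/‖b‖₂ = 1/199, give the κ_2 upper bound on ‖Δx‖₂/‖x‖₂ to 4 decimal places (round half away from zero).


0.5598

M = AᵀA = [136949409/31024900 117264672/7756225; 117264672/7756225 1608341841/31024900]. tr(M)=34905825/620498, det(M)=1265625/4963984
λ_max, λ_min = (34905825/620498 ± √304505990010000/96254442001)/2 = 225/4, 5625/1240996
so κ_2 = √((225/4) / (5625/1240996)) = 111.4000
worst-case relative error ≤ 111.4000 × 1/199 = 0.5598


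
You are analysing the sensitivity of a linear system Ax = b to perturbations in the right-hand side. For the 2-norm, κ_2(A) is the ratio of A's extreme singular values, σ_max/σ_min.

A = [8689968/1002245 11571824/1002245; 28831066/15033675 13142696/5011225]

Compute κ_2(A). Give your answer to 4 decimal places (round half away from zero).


366.6750

form AᵀA = [10602158079076/134450555625 4711972906256/44816851875; 4711972906256/44816851875 2094234518336/14938950625] with trace 1178010749764/5378022225 and determinant 1919140864/5378022225
char-poly roots: 5476/25 and 350464/215120889
so κ_2 = √((5476/25) / (350464/215120889)) = 366.6750


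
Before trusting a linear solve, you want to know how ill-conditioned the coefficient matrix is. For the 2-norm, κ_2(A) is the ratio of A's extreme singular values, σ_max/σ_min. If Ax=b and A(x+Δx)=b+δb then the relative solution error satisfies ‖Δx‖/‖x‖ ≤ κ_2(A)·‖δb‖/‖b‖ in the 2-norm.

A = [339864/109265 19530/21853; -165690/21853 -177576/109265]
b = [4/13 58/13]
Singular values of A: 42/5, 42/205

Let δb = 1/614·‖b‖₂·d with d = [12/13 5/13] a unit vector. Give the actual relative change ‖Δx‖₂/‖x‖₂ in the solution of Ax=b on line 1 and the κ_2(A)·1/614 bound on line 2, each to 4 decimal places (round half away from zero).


largest singular value 42/5, smallest 42/205
condition number: (42/5) ÷ (42/205) = 41.0000
bound on ‖Δx‖/‖x‖: κ·ε = 41.0000·1/614 = 0.0668
solve Ax = b  →  x = [-2.6074 9.4193]
‖b‖₂ = 4.4721 and ‖x‖₂ = 9.7735
with δb = [0.0067 0.0028], A·Δx = δb → ‖Δx‖ = 0.0356
dividing the unrounded norms, ‖Δx‖/‖x‖ = 0.0036
realised/bound (from unrounded values) ≈ 0.0545

0.0036
0.0668


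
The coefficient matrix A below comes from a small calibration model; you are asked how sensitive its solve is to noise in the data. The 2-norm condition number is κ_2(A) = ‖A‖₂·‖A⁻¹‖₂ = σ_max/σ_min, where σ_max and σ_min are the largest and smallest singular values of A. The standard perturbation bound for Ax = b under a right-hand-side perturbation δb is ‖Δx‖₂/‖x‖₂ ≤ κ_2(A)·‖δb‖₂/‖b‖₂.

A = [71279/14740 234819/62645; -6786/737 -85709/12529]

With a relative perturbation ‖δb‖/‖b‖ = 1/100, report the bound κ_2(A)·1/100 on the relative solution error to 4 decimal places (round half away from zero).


M = AᵀA = [23500614241/217267600 4405870053/54316900; 4405870053/54316900 826265674/13579225]. tr(M)=1468834601/8690704, det(M)=17850625/8690704
solving λ² − 1468834601/8690704·λ + 17850625/8690704 = 0 gives λ = 169, 105625/8690704
κ = σ_max/σ_min = 13/(325/2948) = 117.9200
worst-case relative error ≤ 117.9200 × 1/100 = 1.1792

1.1792


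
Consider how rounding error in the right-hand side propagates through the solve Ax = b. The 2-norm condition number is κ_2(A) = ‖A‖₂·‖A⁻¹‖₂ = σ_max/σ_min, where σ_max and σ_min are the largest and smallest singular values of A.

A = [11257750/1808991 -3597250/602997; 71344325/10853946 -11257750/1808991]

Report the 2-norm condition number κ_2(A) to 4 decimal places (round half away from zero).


M = AᵀA = [11477458230625/140081027076 -910892696875/11673418923; -910892696875/11673418923 289178125000/3891139641]. tr(M)=26026005625/166564836, det(M)=9765625/41641209
solving λ² − 26026005625/166564836·λ + 9765625/41641209 = 0 gives λ = 625/4, 62500/41641209
σ_max=√(625/4)=(25/2), σ_min=√(62500/41641209)=(250/6453) → κ = 322.6500

322.6500


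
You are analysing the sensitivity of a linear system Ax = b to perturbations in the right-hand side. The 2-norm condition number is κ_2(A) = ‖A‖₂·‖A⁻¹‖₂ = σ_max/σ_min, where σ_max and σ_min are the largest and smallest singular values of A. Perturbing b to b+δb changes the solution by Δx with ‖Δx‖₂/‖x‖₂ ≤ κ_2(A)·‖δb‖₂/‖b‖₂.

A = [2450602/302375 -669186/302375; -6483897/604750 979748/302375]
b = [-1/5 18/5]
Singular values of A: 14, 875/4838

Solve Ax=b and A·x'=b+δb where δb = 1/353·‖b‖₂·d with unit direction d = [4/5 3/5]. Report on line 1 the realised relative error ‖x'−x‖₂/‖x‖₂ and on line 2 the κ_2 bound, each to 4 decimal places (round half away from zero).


largest singular value 14, smallest 875/4838
κ_2(A) = 14 / (875/4838) = 77.4080
bound on ‖Δx‖/‖x‖: κ·ε = 77.4080·1/353 = 0.2193
solve Ax = b  →  x = [2.8906 10.6760]
2-norm of b is 3.6056; of x, 11.0604
with δb = [0.0082 0.0061], A·Δx = δb → ‖Δx‖ = 0.0565
dividing the unrounded norms, ‖Δx‖/‖x‖ = 0.0051
tightness: 0.0051 against a bound of 0.2193 (unrounded ratio ≈ 0.0233)

0.0051
0.2193


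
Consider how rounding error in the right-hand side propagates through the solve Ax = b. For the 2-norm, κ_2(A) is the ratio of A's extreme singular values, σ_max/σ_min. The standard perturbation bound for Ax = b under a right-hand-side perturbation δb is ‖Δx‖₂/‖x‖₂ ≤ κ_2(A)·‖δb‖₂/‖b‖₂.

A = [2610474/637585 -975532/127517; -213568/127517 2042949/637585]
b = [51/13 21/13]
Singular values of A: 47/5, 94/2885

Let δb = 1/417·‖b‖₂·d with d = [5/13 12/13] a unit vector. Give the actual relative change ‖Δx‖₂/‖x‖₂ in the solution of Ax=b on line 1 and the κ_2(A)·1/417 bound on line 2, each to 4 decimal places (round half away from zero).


0.0034
0.6918

from the listed singular values, σ₁ = 47/5, σ_n = 94/2885
condition number: (47/5) ÷ (94/2885) = 288.5000
worst-case relative error ≤ 288.5000 × 1/417 = 0.6918
solve Ax = b  →  x = [81.3924 43.0476]
2-norm of b is 4.2426; of x, 92.0750
with δb = [0.0039 0.0094], A·Δx = δb → ‖Δx‖ = 0.3123
relative error = 0.0034
so the bound overstates the realised error by a factor of ≈ 204.0015 (computed from the unrounded values)


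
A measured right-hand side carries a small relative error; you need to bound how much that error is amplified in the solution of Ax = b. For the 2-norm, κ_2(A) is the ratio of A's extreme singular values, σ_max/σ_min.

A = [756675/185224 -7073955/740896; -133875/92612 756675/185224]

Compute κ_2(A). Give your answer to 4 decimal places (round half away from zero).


43.8400

form AᵀA = [3812113125/203005504 -36467951625/812022016; -36467951625/812022016 350306226225/3248088064] with trace 2433728025/19219456 and determinant 2562890625/307511296
solving λ² − 2433728025/19219456·λ + 2562890625/307511296 = 0 gives λ = 2025/16, 1265625/19219456
σ_max=√(2025/16)=(45/4), σ_min=√(1265625/19219456)=(1125/4384) → κ = 43.8400


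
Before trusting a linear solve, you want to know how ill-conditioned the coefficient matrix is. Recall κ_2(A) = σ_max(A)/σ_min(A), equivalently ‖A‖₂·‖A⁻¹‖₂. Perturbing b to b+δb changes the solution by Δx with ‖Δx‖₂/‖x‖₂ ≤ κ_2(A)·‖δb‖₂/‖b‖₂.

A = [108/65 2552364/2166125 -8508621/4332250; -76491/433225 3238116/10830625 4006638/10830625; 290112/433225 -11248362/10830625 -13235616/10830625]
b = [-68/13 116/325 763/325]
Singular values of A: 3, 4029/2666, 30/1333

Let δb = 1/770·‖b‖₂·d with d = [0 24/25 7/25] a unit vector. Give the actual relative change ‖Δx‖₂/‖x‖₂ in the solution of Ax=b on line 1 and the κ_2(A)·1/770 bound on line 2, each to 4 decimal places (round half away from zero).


σ_max = 3, σ_min = 30/1333
κ_2(A) = 3 / (30/1333) = 133.3000
κ_2(A)·‖δb‖/‖b‖ = 0.1731
solve Ax = b  →  x = [34.7467 -10.3044 25.8765]
2-norm of b is 5.7446; of x, 44.5321
with δb = [0.0000 0.0072 0.0021], A·Δx = δb → ‖Δx‖ = 0.3315
dividing the unrounded norms, ‖Δx‖/‖x‖ = 0.0074
tightness: 0.0074 against a bound of 0.1731 (unrounded ratio ≈ 0.0430)

0.0074
0.1731


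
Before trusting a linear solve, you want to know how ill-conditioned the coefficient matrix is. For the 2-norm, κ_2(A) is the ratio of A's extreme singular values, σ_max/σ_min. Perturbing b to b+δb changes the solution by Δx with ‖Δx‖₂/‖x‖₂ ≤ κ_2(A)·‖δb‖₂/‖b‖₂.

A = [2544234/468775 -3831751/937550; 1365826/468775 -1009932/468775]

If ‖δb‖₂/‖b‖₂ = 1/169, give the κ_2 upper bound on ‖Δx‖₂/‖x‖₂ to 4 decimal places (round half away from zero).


M = AᵀA = [28853312488/760380625 -21639539691/760380625; -21639539691/760380625 64920990673/3041522500]. tr(M)=288534785/4866436, det(M)=35153041/760380625
eigenvalues of AᵀA: λ = (tr ± √(tr²−4·det))/2 = 5929/100, 23716/30415225
σ_max=√(5929/100)=(77/10), σ_min=√(23716/30415225)=(154/5515) → κ = 275.7500
perturbation bound = 275.7500·1/169 = 1.6317

1.6317


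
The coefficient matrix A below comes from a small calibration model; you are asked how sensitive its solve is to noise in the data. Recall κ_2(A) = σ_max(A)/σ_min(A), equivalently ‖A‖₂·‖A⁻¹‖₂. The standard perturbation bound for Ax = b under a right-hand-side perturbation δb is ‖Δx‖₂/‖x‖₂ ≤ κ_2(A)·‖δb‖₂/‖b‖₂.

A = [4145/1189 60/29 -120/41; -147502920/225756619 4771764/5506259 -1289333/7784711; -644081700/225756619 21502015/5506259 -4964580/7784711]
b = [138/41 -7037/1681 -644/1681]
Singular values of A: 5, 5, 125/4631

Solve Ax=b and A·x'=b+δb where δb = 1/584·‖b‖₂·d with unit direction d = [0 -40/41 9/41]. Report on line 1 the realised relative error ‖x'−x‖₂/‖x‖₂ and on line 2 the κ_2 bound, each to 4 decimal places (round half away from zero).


0.0023
0.3172

from the listed singular values, σ₁ = 5, σ_n = 125/4631
κ = σ_max/σ_min = 5/(125/4631) = 185.2400
bound on ‖Δx‖/‖x‖: κ·ε = 185.2400·1/584 = 0.3172
solve Ax = b  →  x = [61.9415 64.4586 118.1936]
‖b‖₂ = 5.3852 and ‖x‖₂ = 148.1938
Δx = A⁻¹·δb where δb = 1/584·5.3852·d; ‖Δx‖ = 0.3416
dividing the unrounded norms, ‖Δx‖/‖x‖ = 0.0023
realised/bound (from unrounded values) ≈ 0.0073


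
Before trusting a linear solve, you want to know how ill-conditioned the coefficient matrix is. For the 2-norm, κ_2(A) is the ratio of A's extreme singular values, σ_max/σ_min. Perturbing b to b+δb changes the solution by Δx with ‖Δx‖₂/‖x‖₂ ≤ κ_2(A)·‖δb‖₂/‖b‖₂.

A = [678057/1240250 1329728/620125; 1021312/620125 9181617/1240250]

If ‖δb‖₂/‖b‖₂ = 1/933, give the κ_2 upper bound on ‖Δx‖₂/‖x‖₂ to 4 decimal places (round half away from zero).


M = AᵀA = [7411318561/2461152100 328925664/24611521; 328925664/24611521 146199675121/2461152100]. tr(M)=45690361/732050, det(M)=38950081/146410000
solving λ² − 45690361/732050·λ + 38950081/146410000 = 0 gives λ = 6241/100, 6241/1464100
κ = σ_max/σ_min = (79/10)/(79/1210) = 121.0000
bound on ‖Δx‖/‖x‖: κ·ε = 121.0000·1/933 = 0.1297

0.1297


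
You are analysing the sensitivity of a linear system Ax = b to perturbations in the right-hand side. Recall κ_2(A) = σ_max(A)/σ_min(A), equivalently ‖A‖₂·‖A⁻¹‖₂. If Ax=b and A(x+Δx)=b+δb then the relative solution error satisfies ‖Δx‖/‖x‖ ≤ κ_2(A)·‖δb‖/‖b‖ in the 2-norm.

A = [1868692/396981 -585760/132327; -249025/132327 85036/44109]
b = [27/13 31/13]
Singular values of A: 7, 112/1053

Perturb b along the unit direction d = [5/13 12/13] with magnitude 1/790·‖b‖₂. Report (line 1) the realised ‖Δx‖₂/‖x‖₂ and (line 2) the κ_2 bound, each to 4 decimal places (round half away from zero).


0.0013
0.0833

from the listed singular values, σ₁ = 7, σ_n = 112/1053
κ = σ_max/σ_min = 7/(112/1053) = 65.8125
bound on ‖Δx‖/‖x‖: κ·ε = 65.8125·1/790 = 0.0833
solve Ax = b  →  x = [19.5554 20.3260]
‖b‖ = 3.1623, ‖x‖ = 28.2057
δb = ε·‖b‖·d = [0.0015 0.0037]; solving A·Δx = δb gives ‖Δx‖ = 0.0376
relative error = 0.0013
realised/bound (from unrounded values) ≈ 0.0160


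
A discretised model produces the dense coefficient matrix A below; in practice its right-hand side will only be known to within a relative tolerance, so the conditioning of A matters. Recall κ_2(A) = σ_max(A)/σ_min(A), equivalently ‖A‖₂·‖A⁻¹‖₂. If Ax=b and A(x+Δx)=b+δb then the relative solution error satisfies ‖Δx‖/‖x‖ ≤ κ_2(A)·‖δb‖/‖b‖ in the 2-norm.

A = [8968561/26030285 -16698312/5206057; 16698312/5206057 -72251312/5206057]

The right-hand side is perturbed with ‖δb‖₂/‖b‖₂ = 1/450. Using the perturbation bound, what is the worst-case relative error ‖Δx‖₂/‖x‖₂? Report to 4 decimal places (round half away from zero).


AᵀA = [4194691063441/403078963225 -3677652933192/80615792645; -3677652933192/80615792645 3271318090048/16123158529]; tr = 51146724161/239785225, det = 7269949696/239785225
solving λ² − 51146724161/239785225·λ + 7269949696/239785225 = 0 gives λ = 5329/25, 1364224/9591409
κ = σ_max/σ_min = (73/5)/(1168/3097) = 38.7125
bound on ‖Δx‖/‖x‖: κ·ε = 38.7125·1/450 = 0.0860

0.0860


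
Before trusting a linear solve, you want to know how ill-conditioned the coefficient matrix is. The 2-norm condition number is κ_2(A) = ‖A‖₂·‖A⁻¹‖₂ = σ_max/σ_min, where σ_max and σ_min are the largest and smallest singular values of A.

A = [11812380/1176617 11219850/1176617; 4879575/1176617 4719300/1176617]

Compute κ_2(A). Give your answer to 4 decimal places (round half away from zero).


form AᵀA = [966524103225/8191879081 920481124500/8191879081; 920481124500/8191879081 876667612500/8191879081] with trace 2191666725/9740641 and determinant 5062500/9740641
eigenvalues of AᵀA: λ = (tr ± √(tr²−4·det))/2 = 225, 22500/9740641
κ = σ_max/σ_min = 15/(150/3121) = 312.1000

312.1000


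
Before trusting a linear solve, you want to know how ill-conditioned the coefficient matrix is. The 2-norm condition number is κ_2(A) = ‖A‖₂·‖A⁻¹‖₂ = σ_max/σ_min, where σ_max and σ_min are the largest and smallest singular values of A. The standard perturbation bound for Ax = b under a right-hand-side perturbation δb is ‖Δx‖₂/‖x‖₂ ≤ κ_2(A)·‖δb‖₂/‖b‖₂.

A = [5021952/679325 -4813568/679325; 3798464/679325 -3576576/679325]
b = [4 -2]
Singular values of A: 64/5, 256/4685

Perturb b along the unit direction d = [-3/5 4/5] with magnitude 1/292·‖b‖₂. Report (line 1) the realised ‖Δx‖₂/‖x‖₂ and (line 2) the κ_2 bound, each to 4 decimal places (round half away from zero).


0.0038
0.8022

largest singular value 64/5, smallest 256/4685
condition number: (64/5) ÷ (256/4685) = 234.2500
bound on ‖Δx‖/‖x‖: κ·ε = 234.2500·1/292 = 0.8022
solve Ax = b  →  x = [-50.3718 -53.1169]
‖b‖₂ = 4.4721 and ‖x‖₂ = 73.2033
with δb = [-0.0092 0.0123], A·Δx = δb → ‖Δx‖ = 0.2803
dividing the unrounded norms, ‖Δx‖/‖x‖ = 0.0038
tightness: 0.0038 against a bound of 0.8022 (unrounded ratio ≈ 0.0048)


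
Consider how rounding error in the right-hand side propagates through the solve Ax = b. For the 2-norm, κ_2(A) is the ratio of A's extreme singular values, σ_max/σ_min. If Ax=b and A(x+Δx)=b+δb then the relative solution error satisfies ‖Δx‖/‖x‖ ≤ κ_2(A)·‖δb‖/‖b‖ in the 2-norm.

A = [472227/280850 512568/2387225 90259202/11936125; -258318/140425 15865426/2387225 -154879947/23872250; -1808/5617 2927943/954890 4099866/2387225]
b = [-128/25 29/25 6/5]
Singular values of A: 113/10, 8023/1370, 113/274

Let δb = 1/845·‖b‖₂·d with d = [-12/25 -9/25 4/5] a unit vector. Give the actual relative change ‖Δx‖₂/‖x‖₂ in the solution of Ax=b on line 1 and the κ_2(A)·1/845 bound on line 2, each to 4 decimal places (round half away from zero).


from the listed singular values, σ₁ = 113/10, σ_n = 113/274
κ = σ_max/σ_min = (113/10)/(113/274) = 27.4000
κ_2(A)·‖δb‖/‖b‖ = 0.0324
solve Ax = b  →  x = [-7.1746 -0.8903 0.9435]
‖b‖ = 5.3852, ‖x‖ = 7.2909
re-solving with b+δb shifts x by Δx of norm 0.0155
relative error = 0.0021
tightness: 0.0021 against a bound of 0.0324 (unrounded ratio ≈ 0.0654)

0.0021
0.0324


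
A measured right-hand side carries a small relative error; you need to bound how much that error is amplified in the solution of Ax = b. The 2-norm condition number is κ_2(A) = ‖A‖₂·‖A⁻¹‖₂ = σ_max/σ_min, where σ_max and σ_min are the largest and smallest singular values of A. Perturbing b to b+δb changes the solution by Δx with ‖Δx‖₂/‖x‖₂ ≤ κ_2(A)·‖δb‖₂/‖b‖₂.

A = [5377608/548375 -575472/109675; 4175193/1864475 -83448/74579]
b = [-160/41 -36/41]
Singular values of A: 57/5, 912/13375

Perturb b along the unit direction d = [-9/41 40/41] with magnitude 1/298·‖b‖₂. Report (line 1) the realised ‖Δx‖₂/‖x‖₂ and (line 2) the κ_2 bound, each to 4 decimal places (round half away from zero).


0.5610
0.5610

σ_max = 57/5, σ_min = 912/13375
κ_2(A) = (57/5) / (912/13375) = 167.1875
worst-case relative error ≤ 167.1875 × 1/298 = 0.5610
solve Ax = b  →  x = [-0.3096 0.1651]
‖b‖₂ = 4.0000 and ‖x‖₂ = 0.3509
with δb = [-0.0029 0.0131], A·Δx = δb → ‖Δx‖ = 0.1969
dividing the unrounded norms, ‖Δx‖/‖x‖ = 0.5610
realised/bound = 1 exactly: the bound is attained for this b and d


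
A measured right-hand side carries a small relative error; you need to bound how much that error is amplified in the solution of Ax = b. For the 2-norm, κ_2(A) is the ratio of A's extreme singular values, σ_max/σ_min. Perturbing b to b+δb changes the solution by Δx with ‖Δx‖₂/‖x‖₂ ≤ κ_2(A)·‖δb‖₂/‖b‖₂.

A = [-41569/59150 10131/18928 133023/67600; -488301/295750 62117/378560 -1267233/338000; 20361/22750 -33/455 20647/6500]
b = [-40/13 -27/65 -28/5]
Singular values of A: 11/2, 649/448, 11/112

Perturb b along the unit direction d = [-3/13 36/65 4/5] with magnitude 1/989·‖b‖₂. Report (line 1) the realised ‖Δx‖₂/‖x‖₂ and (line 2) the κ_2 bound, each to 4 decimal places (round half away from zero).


0.0016
0.0566

σ_max = 11/2, σ_min = 11/112
κ = σ_max/σ_min = (11/2)/(11/112) = 56.0000
perturbation bound = 56.0000·1/989 = 0.0566
solve Ax = b  →  x = [16.6692 36.7979 -5.6194]
‖b‖₂ = 6.4031 and ‖x‖₂ = 40.7864
Δx = A⁻¹·δb where δb = 1/989·6.4031·d; ‖Δx‖ = 0.0659
realised ‖Δx‖/‖x‖ = 0.0016
so the bound overstates the realised error by a factor of ≈ 35.0337 (computed from the unrounded values)


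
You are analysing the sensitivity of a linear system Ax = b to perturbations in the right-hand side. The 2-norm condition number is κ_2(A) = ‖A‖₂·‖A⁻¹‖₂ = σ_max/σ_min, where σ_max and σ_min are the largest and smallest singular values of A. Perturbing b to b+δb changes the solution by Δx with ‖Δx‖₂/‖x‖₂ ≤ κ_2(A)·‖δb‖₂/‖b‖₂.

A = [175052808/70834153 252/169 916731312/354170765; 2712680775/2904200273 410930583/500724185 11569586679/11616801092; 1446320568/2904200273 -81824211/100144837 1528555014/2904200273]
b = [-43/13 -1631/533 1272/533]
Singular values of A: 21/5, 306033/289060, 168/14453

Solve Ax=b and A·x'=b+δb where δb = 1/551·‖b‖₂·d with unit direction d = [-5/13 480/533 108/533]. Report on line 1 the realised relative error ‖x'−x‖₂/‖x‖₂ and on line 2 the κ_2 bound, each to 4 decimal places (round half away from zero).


from the listed singular values, σ₁ = 21/5, σ_n = 168/14453
κ = σ_max/σ_min = (21/5)/(168/14453) = 361.3250
bound on ‖Δx‖/‖x‖: κ·ε = 361.3250·1/551 = 0.6558
solve Ax = b  →  x = [62.4427 -2.9819 -59.1783]
‖b‖₂ = 5.0990 and ‖x‖₂ = 86.0817
Δx = A⁻¹·δb where δb = 1/551·5.0990·d; ‖Δx‖ = 0.7961
dividing the unrounded norms, ‖Δx‖/‖x‖ = 0.0092
realised/bound (from unrounded values) ≈ 0.0141

0.0092
0.6558


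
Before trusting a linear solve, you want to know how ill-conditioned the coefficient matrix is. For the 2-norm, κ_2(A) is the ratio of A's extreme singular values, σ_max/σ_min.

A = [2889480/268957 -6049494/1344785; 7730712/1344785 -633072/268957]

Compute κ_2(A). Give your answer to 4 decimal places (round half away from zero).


form AᵀA = [929035552896/6257601025 -77418647856/1251520205; -77418647856/1251520205 161300628324/6257601025] with trace 1290338676/7405445 and determinant 303595776/925680625
λ_max, λ_min = (1290338676/7405445 ± √41622548860078704144/1371015391200625)/2 = 4356/25, 69696/37027225
so κ_2 = √((4356/25) / (69696/37027225)) = 304.2500

304.2500


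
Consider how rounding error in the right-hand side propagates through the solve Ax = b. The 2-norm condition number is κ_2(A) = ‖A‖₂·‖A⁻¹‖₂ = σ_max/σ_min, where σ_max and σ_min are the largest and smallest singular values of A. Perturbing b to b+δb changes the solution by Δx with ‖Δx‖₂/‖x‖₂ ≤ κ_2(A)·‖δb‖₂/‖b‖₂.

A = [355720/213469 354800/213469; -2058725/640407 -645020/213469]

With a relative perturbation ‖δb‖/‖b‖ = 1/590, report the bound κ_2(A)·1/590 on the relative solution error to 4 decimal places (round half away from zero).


0.1376

AᵀA = [18606156025/1419104241 5905007500/473034747; 5905007500/473034747 1875203600/157678249]; tr = 42191425/1687401, det = 160000/1687401
eigenvalues of AᵀA: λ = (tr ± √(tr²−4·det))/2 = 25, 6400/1687401
κ_2(A) = √(λ_max/λ_min) = √(25 / (6400/1687401)) = 81.1875
perturbation bound = 81.1875·1/590 = 0.1376
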